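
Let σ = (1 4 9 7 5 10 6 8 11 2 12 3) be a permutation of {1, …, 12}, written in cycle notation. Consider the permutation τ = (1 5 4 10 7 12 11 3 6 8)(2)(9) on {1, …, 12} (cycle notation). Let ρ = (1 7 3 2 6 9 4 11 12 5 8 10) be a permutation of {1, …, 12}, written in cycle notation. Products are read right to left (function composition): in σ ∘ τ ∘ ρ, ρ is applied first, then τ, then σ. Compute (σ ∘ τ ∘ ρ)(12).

9

(σ ∘ τ ∘ ρ)(12) = σ(τ(ρ(12))). ρ(12) = 5, then τ(5) = 4, then σ(4) = 9, so the result is 9.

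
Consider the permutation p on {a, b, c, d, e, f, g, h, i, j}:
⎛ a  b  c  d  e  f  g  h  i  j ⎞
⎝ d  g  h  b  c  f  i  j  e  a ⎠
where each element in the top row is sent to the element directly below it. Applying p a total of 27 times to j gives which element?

j

Tracing j → a → … returns to j after 9 steps, so j lies in a 9-cycle (a, d, b, g, i, e, c, h, j).
Powers repeat with period 9 on this cycle, and 27 mod 9 = 0, so p^27(j) = p^0(j).
So p^27(j) = j.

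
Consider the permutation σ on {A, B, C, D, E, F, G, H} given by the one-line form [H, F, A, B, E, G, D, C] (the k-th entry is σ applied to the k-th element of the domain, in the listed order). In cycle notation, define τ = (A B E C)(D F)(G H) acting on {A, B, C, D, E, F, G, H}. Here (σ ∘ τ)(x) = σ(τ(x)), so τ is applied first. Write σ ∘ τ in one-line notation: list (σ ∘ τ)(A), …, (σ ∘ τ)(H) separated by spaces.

(σ ∘ τ)(x) = σ(τ(x)). Computing each image: σ(τ(A)) = σ(B) = F, σ(τ(B)) = σ(E) = E, σ(τ(C)) = σ(A) = H, σ(τ(D)) = σ(F) = G, σ(τ(E)) = σ(C) = A, σ(τ(F)) = σ(D) = B, σ(τ(G)) = σ(H) = C, σ(τ(H)) = σ(G) = D.
Hence σ ∘ τ = [F E H G A B C D].

F E H G A B C D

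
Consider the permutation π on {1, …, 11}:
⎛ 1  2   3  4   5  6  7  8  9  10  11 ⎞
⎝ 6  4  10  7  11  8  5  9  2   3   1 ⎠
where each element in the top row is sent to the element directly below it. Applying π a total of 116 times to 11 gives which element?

5

Tracing 11 → 1 → … returns to 11 after 9 steps, so 11 lies in a 9-cycle (1 6 8 9 2 4 7 5 11).
Powers repeat with period 9 on this cycle, and 116 mod 9 = 8, so π^116(11) = π^8(11).
Advancing 8 steps from 11: 11 → 1 → 6 → 8 → 9 → 2 → 4 → 7 → 5.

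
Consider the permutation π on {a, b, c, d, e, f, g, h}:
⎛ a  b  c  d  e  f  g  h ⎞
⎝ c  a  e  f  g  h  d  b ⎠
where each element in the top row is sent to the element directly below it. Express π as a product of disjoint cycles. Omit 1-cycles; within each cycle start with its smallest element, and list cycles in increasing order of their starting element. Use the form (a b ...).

(a c e g d f h b)

From a: a → c → e → g → d → f → h → b → a, closing the cycle (a c e g d f h b).
Continuing from each remaining unvisited element yields (a c e g d f h b).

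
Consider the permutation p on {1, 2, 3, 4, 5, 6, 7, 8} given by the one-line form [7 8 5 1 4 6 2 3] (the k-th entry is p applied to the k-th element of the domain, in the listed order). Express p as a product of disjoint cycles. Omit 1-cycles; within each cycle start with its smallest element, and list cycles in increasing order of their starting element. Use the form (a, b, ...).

Iterating p from 1 gives 1 → 7 → 2 → 8 → 3 → 5 → 4 → 1; that is the 7-cycle (1, 7, 2, 8, 3, 5, 4).
Continuing from each remaining unvisited element yields (1, 7, 2, 8, 3, 5, 4).

(1, 7, 2, 8, 3, 5, 4)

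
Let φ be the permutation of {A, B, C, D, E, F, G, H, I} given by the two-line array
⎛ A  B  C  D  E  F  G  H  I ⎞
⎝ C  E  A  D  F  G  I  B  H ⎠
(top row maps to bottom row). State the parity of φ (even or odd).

even

In disjoint-cycle form the cycle lengths are 6, 2, 1.
A cycle of length ℓ contributes ℓ−1 transpositions, so φ is a product of 5 + 1 = 6 transpositions — even.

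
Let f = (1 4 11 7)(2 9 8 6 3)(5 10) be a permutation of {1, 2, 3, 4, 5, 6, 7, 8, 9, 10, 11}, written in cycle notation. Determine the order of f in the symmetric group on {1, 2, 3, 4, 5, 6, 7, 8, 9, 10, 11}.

20

The disjoint cycles have lengths 5, 4, 2.
The order of f is the least common multiple of its cycle lengths: lcm(5, 4, 2) = 20.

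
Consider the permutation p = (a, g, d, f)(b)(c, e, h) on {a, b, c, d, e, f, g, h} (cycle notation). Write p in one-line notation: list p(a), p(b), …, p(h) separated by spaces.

Image by image: a→g, b→b, c→e, d→f, e→h, f→a, g→d, h→c.
Listing these in domain order gives g b e f h a d c.

g b e f h a d c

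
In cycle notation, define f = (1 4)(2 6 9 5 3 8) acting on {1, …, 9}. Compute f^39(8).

9

8 lies in the 6-cycle (2 6 9 5 3 8).
On a 6-cycle, f^6 is the identity, so f^39 = f^3 there (39 ≡ 3 mod 6).
Stepping 3 places around the cycle: 8 → 2 → 6 → 9.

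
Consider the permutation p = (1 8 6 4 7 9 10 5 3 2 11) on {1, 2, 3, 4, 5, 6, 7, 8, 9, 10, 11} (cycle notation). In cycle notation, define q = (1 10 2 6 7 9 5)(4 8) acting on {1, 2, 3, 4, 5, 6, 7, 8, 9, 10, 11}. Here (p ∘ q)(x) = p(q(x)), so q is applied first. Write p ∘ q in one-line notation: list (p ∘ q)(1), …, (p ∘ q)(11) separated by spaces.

5 4 2 6 8 9 10 7 3 11 1

Chase each element through q then p: 1 → 10 → 5; 2 → 6 → 4; 3 → 3 → 2; 4 → 8 → 6; 5 → 1 → 8; 6 → 7 → 9; 7 → 9 → 10; 8 → 4 → 7; 9 → 5 → 3; 10 → 2 → 11; 11 → 11 → 1.
Collecting the images, p ∘ q = [5 4 2 6 8 9 10 7 3 11 1].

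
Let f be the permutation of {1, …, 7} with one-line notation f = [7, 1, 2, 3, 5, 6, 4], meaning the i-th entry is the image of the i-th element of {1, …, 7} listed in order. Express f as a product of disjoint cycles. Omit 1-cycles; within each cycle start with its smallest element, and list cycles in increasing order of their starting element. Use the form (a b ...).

From 1: 1 → 7 → 4 → 3 → 2 → 1, closing the cycle (1 7 4 3 2).
Continuing from each remaining unvisited element yields (1 7 4 3 2).

(1 7 4 3 2)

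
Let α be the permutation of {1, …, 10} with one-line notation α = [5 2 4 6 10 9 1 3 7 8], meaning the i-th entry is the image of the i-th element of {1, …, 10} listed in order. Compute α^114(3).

5

Tracing 3 → 4 → … returns to 3 after 9 steps, so 3 lies in a 9-cycle (1 5 10 8 3 4 6 9 7).
On a 9-cycle, α^9 is the identity, so α^114 = α^6 there (114 ≡ 6 mod 9).
Advancing 6 steps from 3: 3 → 4 → 6 → 9 → 7 → 1 → 5.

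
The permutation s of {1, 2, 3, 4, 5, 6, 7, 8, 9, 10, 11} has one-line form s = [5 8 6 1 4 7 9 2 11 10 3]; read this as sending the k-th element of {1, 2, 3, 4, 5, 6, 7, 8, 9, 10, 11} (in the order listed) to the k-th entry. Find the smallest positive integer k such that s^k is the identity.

The disjoint-cycle form of s has cycle lengths 5, 3, 2, 1.
The order is lcm(5, 3, 2) = 30.

30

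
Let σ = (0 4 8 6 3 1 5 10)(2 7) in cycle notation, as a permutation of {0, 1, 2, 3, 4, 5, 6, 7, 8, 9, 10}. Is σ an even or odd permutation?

The cycle lengths are 8, 2, 1.
A cycle of length ℓ contributes ℓ−1 transpositions, so σ is a product of 7 + 1 = 8 transpositions — even.

even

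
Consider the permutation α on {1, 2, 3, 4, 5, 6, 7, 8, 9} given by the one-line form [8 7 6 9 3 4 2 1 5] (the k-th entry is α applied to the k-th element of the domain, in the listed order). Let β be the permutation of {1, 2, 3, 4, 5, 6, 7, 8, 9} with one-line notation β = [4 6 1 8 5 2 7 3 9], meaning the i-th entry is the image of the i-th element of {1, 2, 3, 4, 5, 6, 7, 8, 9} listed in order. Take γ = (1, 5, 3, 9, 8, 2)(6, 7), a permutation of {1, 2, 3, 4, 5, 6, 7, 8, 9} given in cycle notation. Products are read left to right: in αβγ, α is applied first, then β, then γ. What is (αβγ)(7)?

Chase 7: α(7) = 2; β(2) = 6; γ(6) = 7. Hence (αβγ)(7) = 7.

7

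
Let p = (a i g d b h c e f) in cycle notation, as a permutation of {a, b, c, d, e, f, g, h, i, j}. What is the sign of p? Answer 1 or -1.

The cycle lengths are 9, 1.
A cycle of length ℓ contributes ℓ−1 transpositions, so p is a product of 8 transpositions — even.

1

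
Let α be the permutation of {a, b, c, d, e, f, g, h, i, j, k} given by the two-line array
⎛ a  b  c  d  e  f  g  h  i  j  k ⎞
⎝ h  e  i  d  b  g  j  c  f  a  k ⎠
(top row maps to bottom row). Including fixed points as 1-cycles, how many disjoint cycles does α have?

4

The cycle decomposition is (a, h, c, i, f, g, j)(b, e)(d)(k), which has 4 cycles (counting 1-cycles).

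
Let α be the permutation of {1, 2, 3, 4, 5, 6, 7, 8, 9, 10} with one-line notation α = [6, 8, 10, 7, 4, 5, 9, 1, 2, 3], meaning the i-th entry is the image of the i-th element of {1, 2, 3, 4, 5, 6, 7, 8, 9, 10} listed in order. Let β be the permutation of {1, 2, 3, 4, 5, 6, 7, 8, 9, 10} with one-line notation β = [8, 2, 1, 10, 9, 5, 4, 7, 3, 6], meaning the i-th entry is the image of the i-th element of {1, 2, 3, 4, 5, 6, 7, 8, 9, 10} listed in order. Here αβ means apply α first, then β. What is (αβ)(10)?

α(10) = 3, then β(3) = 1; composing gives (αβ)(10) = 1.

1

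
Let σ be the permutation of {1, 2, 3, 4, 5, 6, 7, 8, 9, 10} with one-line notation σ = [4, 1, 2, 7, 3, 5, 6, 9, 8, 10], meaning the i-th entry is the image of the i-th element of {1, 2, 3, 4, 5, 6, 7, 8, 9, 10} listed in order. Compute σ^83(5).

Tracing 5 → 3 → … returns to 5 after 7 steps, so 5 lies in a 7-cycle (1 4 7 6 5 3 2).
Since the cycle has length 7, σ^83 acts on it the same as σ^6 (83 mod 7 = 6).
Advancing 6 steps from 5: 5 → 3 → 2 → 1 → 4 → 7 → 6.

6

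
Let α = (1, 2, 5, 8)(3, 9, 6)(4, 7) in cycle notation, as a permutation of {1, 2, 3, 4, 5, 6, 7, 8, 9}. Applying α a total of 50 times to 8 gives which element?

8 lies in the 4-cycle (1, 2, 5, 8).
Since the cycle has length 4, α^50 acts on it the same as α^2 (50 mod 4 = 2).
Advancing 2 steps from 8: 8 → 1 → 2.

2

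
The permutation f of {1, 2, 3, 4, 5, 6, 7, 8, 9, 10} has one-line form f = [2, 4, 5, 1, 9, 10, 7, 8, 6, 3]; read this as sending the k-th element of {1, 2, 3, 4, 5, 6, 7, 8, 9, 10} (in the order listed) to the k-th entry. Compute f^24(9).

5

Tracing 9 → 6 → … returns to 9 after 5 steps, so 9 lies in a 5-cycle (3 5 9 6 10).
Powers repeat with period 5 on this cycle, and 24 mod 5 = 4, so f^24(9) = f^4(9).
Advancing 4 steps from 9: 9 → 6 → 10 → 3 → 5.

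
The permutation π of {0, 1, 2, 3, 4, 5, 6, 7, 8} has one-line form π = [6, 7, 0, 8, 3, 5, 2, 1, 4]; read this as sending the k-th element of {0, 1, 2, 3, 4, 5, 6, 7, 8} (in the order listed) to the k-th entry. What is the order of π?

Decomposing into disjoint cycles gives cycle lengths 3, 3, 2, 1.
The order is lcm(3, 3, 2) = 6.

6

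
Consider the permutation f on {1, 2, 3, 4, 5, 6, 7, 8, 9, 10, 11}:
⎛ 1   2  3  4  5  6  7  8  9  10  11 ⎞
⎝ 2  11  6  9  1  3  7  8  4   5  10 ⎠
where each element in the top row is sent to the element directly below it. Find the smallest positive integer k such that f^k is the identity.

Writing f as disjoint cycles, the cycle lengths are 5, 2, 2, 1, 1.
The order of f is the least common multiple of its cycle lengths: lcm(5, 2, 2) = 10.

10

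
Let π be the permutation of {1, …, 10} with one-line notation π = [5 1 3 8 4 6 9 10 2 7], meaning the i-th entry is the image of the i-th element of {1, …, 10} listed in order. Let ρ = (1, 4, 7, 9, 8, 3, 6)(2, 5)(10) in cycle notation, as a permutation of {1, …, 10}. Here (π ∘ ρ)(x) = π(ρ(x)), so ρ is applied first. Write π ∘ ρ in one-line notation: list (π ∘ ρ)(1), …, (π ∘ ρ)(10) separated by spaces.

(π ∘ ρ)(x) = π(ρ(x)). Computing each image: π(ρ(1)) = π(4) = 8, π(ρ(2)) = π(5) = 4, π(ρ(3)) = π(6) = 6, π(ρ(4)) = π(7) = 9, π(ρ(5)) = π(2) = 1, π(ρ(6)) = π(1) = 5, π(ρ(7)) = π(9) = 2, π(ρ(8)) = π(3) = 3, π(ρ(9)) = π(8) = 10, π(ρ(10)) = π(10) = 7.
Hence π ∘ ρ = [8 4 6 9 1 5 2 3 10 7].

8 4 6 9 1 5 2 3 10 7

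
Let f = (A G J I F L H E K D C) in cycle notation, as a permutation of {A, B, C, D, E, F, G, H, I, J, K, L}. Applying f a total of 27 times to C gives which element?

C lies in the 11-cycle (A G J I F L H E K D C).
Since the cycle has length 11, f^27 acts on it the same as f^5 (27 mod 11 = 5).
Stepping 5 places around the cycle: C → A → G → J → I → F.

F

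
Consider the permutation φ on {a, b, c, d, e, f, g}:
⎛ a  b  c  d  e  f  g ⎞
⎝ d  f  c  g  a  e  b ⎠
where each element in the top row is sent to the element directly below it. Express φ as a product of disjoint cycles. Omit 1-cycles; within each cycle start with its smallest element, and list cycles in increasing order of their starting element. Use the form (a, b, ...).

Start at a and follow images: a → d → g → b → f → e → a, giving the cycle (a, d, g, b, f, e).
Repeating from the next unused element and collecting all non-trivial cycles gives (a, d, g, b, f, e).

(a, d, g, b, f, e)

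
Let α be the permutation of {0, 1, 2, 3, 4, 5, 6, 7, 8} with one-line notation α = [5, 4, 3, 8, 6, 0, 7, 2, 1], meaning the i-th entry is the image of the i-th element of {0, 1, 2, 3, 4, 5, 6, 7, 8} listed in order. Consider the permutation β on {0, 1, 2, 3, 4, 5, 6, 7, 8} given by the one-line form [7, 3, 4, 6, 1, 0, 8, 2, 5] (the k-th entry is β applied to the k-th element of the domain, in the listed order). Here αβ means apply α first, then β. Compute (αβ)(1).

α(1) = 4, then β(4) = 1; composing gives (αβ)(1) = 1.

1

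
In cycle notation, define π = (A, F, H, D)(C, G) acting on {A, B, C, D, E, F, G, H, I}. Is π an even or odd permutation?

even

The cycle lengths are 4, 2, 1, 1, 1.
A cycle of length ℓ contributes ℓ−1 transpositions, so π is a product of 3 + 1 = 4 transpositions — even.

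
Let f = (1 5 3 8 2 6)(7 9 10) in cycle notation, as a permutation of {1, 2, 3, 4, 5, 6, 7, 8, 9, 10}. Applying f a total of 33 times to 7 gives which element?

7 lies in the 3-cycle (7 9 10).
Since the cycle has length 3, f^33 acts on it the same as f^0 (33 mod 3 = 0).
So f^33(7) = 7.

7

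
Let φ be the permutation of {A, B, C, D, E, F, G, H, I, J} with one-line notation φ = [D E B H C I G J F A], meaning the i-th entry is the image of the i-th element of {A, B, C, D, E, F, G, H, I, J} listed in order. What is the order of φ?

12

Decomposing into disjoint cycles gives cycle lengths 4, 3, 2, 1.
The order is lcm(4, 3, 2) = 12.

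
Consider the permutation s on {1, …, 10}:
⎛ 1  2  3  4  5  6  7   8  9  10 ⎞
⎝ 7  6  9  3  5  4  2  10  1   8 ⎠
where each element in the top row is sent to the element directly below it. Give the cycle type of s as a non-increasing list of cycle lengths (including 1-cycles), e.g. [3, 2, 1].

[7, 2, 1]

The disjoint cycles are (1 7 2 6 4 3 9)(5)(8 10), with lengths 7, 2, 1 in non-increasing order.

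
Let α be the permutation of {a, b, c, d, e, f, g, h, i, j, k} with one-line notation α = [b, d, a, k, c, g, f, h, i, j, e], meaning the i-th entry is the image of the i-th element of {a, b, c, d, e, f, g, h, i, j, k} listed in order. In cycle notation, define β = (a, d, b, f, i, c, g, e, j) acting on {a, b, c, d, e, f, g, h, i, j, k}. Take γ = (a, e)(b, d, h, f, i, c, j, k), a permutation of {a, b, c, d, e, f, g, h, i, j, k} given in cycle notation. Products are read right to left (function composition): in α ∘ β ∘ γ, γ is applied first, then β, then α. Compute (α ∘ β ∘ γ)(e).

Chase e: γ(e) = a; β(a) = d; α(d) = k. Hence (α ∘ β ∘ γ)(e) = k.

k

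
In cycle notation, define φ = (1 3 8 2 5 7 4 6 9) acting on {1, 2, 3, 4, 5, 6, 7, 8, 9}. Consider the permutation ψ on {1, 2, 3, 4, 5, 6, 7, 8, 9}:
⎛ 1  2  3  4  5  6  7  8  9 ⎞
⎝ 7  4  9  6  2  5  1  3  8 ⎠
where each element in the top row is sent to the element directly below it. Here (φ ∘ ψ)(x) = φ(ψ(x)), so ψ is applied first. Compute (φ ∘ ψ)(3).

ψ(3) = 9, then φ(9) = 1; composing gives (φ ∘ ψ)(3) = 1.

1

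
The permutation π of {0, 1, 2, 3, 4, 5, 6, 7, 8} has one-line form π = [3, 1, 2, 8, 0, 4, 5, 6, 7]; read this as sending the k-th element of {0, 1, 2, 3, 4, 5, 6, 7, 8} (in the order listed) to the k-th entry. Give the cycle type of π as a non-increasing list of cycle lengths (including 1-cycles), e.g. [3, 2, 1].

The disjoint cycles are (0, 3, 8, 7, 6, 5, 4)(1)(2), with lengths 7, 1, 1 in non-increasing order.

[7, 1, 1]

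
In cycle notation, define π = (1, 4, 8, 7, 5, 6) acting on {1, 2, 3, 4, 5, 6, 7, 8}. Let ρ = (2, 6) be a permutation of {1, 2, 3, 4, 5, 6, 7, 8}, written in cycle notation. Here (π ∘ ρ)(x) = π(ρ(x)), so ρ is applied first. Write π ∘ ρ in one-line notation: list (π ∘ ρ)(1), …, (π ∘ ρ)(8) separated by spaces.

4 1 3 8 6 2 5 7

(π ∘ ρ)(x) = π(ρ(x)). Computing each image: π(ρ(1)) = π(1) = 4, π(ρ(2)) = π(6) = 1, π(ρ(3)) = π(3) = 3, π(ρ(4)) = π(4) = 8, π(ρ(5)) = π(5) = 6, π(ρ(6)) = π(2) = 2, π(ρ(7)) = π(7) = 5, π(ρ(8)) = π(8) = 7.
Hence π ∘ ρ = [4 1 3 8 6 2 5 7].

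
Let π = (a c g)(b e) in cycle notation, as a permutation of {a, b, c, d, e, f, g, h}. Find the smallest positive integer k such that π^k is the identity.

The cycle type of π is (3, 2, 1, 1, 1).
Since disjoint cycles commute, ord(π) = lcm(3, 2) = 6.

6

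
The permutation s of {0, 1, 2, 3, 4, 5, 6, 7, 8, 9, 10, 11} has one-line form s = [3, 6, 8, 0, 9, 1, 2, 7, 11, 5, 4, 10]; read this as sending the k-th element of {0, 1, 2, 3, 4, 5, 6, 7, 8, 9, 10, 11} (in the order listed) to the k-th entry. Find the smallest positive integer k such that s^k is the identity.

18

Decomposing into disjoint cycles gives cycle lengths 9, 2, 1.
The order is lcm(9, 2) = 18.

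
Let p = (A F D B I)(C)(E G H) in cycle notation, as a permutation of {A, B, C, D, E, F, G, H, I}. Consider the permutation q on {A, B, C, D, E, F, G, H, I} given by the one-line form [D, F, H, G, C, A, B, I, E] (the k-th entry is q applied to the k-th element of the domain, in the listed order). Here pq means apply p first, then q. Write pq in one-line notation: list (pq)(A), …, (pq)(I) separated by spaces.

(pq)(x) = q(p(x)). Computing each image: q(p(A)) = q(F) = A, q(p(B)) = q(I) = E, q(p(C)) = q(C) = H, q(p(D)) = q(B) = F, q(p(E)) = q(G) = B, q(p(F)) = q(D) = G, q(p(G)) = q(H) = I, q(p(H)) = q(E) = C, q(p(I)) = q(A) = D.
Hence pq = [A E H F B G I C D].

A E H F B G I C D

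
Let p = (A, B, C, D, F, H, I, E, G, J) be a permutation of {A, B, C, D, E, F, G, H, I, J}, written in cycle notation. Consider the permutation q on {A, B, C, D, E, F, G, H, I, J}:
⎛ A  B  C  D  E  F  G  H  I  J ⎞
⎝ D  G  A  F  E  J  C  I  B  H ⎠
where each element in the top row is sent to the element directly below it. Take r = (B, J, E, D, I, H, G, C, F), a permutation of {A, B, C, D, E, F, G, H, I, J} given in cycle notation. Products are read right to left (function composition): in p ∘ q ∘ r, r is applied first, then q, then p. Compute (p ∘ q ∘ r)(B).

Apply the permutations in order: r(B) = J, then q(J) = H, then p(H) = I. So (p ∘ q ∘ r)(B) = I.

I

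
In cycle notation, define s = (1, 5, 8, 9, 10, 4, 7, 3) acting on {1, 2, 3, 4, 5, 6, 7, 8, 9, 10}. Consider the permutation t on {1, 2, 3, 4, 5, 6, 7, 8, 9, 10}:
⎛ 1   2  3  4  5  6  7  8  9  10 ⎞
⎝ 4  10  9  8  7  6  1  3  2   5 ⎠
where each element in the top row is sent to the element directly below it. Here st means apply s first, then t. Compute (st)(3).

4

s(3) = 1, then t(1) = 4; composing gives (st)(3) = 4.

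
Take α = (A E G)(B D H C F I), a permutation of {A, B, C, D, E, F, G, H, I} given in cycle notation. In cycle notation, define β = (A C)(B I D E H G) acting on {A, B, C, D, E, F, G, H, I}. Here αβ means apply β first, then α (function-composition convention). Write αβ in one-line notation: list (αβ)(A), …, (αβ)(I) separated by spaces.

Chase each element through β then α: A → C → F; B → I → B; C → A → E; D → E → G; E → H → C; F → F → I; G → B → D; H → G → A; I → D → H.
So αβ in one-line form is F B E G C I D A H.

F B E G C I D A H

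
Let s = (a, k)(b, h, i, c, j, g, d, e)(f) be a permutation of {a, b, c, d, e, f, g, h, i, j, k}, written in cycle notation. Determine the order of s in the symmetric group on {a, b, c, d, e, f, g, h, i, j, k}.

The disjoint cycles have lengths 8, 2, 1.
The order is lcm(8, 2) = 8.

8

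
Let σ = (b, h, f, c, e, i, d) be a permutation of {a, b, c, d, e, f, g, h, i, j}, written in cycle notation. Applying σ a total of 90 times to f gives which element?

f lies in the 7-cycle (b, h, f, c, e, i, d).
Since the cycle has length 7, σ^90 acts on it the same as σ^6 (90 mod 7 = 6).
Advancing 6 steps from f: f → c → e → i → d → b → h.

h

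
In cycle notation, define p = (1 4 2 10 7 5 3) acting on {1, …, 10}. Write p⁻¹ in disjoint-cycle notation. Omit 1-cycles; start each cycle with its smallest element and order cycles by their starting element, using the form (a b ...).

(1 3 5 7 10 2 4)

The inverse reverses each cycle.
After reversing and putting each cycle's least element first, p⁻¹ = (1 3 5 7 10 2 4).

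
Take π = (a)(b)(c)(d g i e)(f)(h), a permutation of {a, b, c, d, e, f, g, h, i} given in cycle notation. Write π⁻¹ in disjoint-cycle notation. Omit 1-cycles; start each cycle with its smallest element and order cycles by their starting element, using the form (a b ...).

Inverting a permutation written in cycle notation just reverses the order within every cycle.
After reversing and putting each cycle's least element first, π⁻¹ = (d e i g).

(d e i g)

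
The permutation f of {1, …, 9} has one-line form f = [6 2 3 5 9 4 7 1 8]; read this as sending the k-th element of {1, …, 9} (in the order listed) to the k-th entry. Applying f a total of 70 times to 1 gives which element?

Tracing 1 → 6 → … returns to 1 after 6 steps, so 1 lies in a 6-cycle (1 6 4 5 9 8).
Powers repeat with period 6 on this cycle, and 70 mod 6 = 4, so f^70(1) = f^4(1).
Advancing 4 steps from 1: 1 → 6 → 4 → 5 → 9.

9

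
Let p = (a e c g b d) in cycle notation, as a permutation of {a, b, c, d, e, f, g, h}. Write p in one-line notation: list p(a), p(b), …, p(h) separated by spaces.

e d g a c f b h

Each element maps to the next entry in its cycle (wrapping to the front): a↦e, b↦d, c↦g, d↦a, e↦c, f↦f, g↦b, h↦h.
So the one-line form is e d g a c f b h.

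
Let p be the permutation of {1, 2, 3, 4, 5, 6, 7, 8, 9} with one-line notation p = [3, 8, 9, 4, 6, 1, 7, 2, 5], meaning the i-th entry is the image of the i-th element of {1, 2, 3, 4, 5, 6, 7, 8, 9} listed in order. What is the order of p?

10

The disjoint-cycle form of p has cycle lengths 5, 2, 1, 1.
Since disjoint cycles commute, ord(p) = lcm(5, 2) = 10.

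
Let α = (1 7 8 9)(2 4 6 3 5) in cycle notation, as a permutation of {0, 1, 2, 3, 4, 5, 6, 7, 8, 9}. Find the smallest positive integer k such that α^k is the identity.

The cycle type of α is (5, 4, 1).
The order of α is the least common multiple of its cycle lengths: lcm(5, 4) = 20.

20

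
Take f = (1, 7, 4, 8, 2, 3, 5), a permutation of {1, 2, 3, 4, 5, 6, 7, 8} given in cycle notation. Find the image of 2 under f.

3

2 appears in (1, 7, 4, 8, 2, 3, 5); the next entry (wrapping around) is 3.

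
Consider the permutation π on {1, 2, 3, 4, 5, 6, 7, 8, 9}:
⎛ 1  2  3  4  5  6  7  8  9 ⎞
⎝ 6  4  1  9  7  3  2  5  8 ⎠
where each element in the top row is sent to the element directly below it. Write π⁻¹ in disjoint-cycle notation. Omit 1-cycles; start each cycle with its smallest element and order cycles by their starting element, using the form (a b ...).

(1 3 6)(2 7 5 8 9 4)

The cycle decomposition of π is (1 6 3)(2 4 9 8 5 7).
The inverse reverses every cycle; in canonical form, π⁻¹ = (1 3 6)(2 7 5 8 9 4).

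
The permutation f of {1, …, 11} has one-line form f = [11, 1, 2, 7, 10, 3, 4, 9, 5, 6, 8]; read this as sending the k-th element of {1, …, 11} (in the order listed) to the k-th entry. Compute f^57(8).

Tracing 8 → 9 → … returns to 8 after 9 steps, so 8 lies in a 9-cycle (1 11 8 9 5 10 6 3 2).
Since the cycle has length 9, f^57 acts on it the same as f^3 (57 mod 9 = 3).
Advancing 3 steps from 8: 8 → 9 → 5 → 10.

10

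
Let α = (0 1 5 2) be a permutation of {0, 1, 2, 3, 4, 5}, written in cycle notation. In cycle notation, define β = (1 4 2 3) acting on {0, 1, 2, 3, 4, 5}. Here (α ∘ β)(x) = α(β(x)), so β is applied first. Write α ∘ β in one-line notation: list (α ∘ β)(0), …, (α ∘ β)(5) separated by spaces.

(α ∘ β)(x) = α(β(x)). Computing each image: α(β(0)) = α(0) = 1, α(β(1)) = α(4) = 4, α(β(2)) = α(3) = 3, α(β(3)) = α(1) = 5, α(β(4)) = α(2) = 0, α(β(5)) = α(5) = 2.
Hence α ∘ β = [1 4 3 5 0 2].

1 4 3 5 0 2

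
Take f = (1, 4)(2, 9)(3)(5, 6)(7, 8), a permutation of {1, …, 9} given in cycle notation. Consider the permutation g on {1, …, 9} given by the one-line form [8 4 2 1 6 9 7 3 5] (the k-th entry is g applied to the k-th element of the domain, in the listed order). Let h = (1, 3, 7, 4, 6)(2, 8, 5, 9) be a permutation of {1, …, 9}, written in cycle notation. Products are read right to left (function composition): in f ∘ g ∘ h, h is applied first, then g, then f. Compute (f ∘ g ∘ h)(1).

9

Apply the permutations in order: h(1) = 3, then g(3) = 2, then f(2) = 9. So (f ∘ g ∘ h)(1) = 9.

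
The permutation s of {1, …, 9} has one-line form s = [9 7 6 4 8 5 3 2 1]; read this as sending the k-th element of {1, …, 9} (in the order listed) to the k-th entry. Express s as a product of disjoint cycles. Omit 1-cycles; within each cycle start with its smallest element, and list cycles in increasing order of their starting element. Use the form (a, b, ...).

(1, 9)(2, 7, 3, 6, 5, 8)

From 1: 1 → 9 → 1, closing the cycle (1, 9).
Repeating from the next unused element and collecting all non-trivial cycles gives (1, 9)(2, 7, 3, 6, 5, 8).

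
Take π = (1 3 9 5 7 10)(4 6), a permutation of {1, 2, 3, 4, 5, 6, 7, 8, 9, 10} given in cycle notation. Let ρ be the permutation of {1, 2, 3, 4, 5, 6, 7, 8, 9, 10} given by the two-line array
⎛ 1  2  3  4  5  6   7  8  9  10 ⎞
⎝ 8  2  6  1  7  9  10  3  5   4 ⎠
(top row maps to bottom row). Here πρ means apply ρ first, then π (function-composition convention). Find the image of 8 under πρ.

9

(πρ)(8) = π(ρ(8)). ρ(8) = 3, then π(3) = 9. So (πρ)(8) = 9.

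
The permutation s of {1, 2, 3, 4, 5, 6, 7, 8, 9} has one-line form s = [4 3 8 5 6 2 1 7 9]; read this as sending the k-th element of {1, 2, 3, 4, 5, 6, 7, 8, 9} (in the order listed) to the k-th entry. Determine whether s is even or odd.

odd

In disjoint-cycle form the cycle lengths are 8, 1.
A cycle is odd iff its length is even; s has 1 even-length cycle, so sgn(s) = (−1)^1 and s is odd.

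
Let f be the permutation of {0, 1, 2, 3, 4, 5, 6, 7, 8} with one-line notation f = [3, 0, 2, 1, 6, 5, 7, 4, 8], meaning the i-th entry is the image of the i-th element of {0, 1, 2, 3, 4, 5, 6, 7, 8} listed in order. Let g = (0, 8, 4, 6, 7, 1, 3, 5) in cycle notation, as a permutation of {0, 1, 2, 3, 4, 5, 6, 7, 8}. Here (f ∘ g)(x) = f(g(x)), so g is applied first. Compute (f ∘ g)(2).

(f ∘ g)(2) = f(g(2)). g(2) = 2, then f(2) = 2. So (f ∘ g)(2) = 2.

2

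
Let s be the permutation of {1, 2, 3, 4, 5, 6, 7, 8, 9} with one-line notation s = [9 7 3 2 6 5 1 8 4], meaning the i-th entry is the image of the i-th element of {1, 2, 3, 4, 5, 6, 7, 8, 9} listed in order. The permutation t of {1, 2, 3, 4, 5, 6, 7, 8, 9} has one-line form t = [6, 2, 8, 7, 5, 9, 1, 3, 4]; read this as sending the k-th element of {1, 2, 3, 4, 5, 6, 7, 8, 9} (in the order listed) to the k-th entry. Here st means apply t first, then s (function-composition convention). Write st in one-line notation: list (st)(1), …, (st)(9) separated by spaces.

5 7 8 1 6 4 9 3 2

For each element, apply t then s: 1 → 6 → 5; 2 → 2 → 7; 3 → 8 → 8; 4 → 7 → 1; 5 → 5 → 6; 6 → 9 → 4; 7 → 1 → 9; 8 → 3 → 3; 9 → 4 → 2.
Collecting the images, st = [5 7 8 1 6 4 9 3 2].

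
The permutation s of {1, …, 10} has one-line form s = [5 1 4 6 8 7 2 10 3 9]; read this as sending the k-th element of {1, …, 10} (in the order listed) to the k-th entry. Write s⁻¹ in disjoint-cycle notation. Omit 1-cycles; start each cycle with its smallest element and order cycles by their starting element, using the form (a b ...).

(1 2 7 6 4 3 9 10 8 5)

First write s in disjoint cycles: (1 5 8 10 9 3 4 6 7 2).
Reversing each cycle (and rotating so the smallest element leads) gives s⁻¹ = (1 2 7 6 4 3 9 10 8 5).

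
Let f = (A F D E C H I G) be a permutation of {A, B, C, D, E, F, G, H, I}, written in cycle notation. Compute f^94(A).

I

A lies in the 8-cycle (A F D E C H I G).
Powers repeat with period 8 on this cycle, and 94 mod 8 = 6, so f^94(A) = f^6(A).
Stepping 6 places around the cycle: A → F → D → E → C → H → I.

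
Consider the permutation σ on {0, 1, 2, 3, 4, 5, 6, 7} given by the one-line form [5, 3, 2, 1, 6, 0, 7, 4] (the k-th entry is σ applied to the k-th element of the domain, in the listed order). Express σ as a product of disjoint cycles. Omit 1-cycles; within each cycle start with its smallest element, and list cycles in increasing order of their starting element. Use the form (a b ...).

Start at 0 and follow images: 0 → 5 → 0, giving the cycle (0 5).
Repeating from the next unused element and collecting all non-trivial cycles gives (0 5)(1 3)(4 6 7).

(0 5)(1 3)(4 6 7)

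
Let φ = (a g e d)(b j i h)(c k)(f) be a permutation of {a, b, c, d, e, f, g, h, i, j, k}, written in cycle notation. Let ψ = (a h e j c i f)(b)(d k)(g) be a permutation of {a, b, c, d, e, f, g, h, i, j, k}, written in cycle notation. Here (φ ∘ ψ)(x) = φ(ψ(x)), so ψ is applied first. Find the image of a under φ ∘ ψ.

ψ(a) = h, then φ(h) = b; composing gives (φ ∘ ψ)(a) = b.

b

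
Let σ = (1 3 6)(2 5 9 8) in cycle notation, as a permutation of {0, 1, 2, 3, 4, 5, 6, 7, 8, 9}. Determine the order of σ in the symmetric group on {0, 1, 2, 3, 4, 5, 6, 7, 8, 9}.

The disjoint cycles have lengths 4, 3, 1, 1, 1.
The order is lcm(4, 3) = 12.

12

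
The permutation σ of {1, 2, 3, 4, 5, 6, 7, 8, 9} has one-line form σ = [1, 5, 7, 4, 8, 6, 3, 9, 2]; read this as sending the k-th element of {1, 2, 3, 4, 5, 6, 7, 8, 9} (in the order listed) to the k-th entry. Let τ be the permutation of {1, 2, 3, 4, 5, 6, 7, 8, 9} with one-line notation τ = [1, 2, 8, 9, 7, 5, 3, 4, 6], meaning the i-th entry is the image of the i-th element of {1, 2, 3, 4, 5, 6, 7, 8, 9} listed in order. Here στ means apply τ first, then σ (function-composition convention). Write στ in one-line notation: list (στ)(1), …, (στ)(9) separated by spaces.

(στ)(x) = σ(τ(x)). Computing each image: σ(τ(1)) = σ(1) = 1, σ(τ(2)) = σ(2) = 5, σ(τ(3)) = σ(8) = 9, σ(τ(4)) = σ(9) = 2, σ(τ(5)) = σ(7) = 3, σ(τ(6)) = σ(5) = 8, σ(τ(7)) = σ(3) = 7, σ(τ(8)) = σ(4) = 4, σ(τ(9)) = σ(6) = 6.
Hence στ = [1 5 9 2 3 8 7 4 6].

1 5 9 2 3 8 7 4 6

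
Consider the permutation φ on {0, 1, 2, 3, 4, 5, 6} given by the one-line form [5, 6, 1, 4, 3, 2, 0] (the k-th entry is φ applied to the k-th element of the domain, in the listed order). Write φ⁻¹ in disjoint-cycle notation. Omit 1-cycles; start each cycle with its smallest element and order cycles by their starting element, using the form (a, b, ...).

(0, 6, 1, 2, 5)(3, 4)

First write φ in disjoint cycles: (0, 5, 2, 1, 6)(3, 4).
The inverse reverses every cycle; in canonical form, φ⁻¹ = (0, 6, 1, 2, 5)(3, 4).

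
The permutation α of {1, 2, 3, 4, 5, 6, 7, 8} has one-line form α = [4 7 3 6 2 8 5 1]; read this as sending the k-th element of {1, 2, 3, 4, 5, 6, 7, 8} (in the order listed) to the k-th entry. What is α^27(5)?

Tracing 5 → 2 → … returns to 5 after 3 steps, so 5 lies in a 3-cycle (2 7 5).
On a 3-cycle, α^3 is the identity, so α^27 = α^0 there (27 ≡ 0 mod 3).
So α^27(5) = 5.

5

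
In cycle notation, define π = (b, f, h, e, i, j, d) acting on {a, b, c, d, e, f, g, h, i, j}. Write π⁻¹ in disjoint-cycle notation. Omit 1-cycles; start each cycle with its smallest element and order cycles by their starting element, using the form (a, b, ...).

(b, d, j, i, e, h, f)

If π sends a → b within a cycle, π⁻¹ sends b → a; equivalently, reverse each cycle.
After reversing and putting each cycle's least element first, π⁻¹ = (b, d, j, i, e, h, f).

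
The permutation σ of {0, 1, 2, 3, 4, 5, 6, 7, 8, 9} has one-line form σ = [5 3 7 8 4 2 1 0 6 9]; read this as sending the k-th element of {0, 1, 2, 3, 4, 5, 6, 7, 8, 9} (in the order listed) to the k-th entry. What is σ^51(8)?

Tracing 8 → 6 → … returns to 8 after 4 steps, so 8 lies in a 4-cycle (1, 3, 8, 6).
Since the cycle has length 4, σ^51 acts on it the same as σ^3 (51 mod 4 = 3).
Advancing 3 steps from 8: 8 → 6 → 1 → 3.

3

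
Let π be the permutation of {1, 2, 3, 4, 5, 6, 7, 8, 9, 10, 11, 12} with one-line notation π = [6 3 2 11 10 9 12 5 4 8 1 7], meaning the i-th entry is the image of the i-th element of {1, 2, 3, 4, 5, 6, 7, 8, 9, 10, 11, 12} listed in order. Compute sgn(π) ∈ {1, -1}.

1

In disjoint-cycle form the cycle lengths are 5, 3, 2, 2.
A cycle is odd iff its length is even; π has 2 even-length cycles, so sgn(π) = (−1)^2 and π is even.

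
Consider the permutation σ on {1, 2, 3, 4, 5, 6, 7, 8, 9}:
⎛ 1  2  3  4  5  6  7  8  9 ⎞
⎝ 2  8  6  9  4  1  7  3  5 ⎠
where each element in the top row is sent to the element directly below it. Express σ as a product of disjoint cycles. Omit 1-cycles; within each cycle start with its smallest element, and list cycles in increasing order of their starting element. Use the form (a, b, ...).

(1, 2, 8, 3, 6)(4, 9, 5)

Start at 1 and follow images: 1 → 2 → 8 → 3 → 6 → 1, giving the cycle (1, 2, 8, 3, 6).
Continuing from each remaining unvisited element yields (1, 2, 8, 3, 6)(4, 9, 5).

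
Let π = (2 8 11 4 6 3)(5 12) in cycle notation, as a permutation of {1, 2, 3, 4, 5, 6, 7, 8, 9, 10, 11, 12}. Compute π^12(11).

11

11 lies in the 6-cycle (2 8 11 4 6 3).
Since the cycle has length 6, π^12 acts on it the same as π^0 (12 mod 6 = 0).
So π^12(11) = 11.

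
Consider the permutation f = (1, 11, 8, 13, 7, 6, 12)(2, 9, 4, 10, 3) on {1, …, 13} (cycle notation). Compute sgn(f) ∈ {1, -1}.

1

The cycle lengths are 7, 5, 1.
A cycle of length ℓ contributes ℓ−1 transpositions, so f is a product of 6 + 4 = 10 transpositions — even.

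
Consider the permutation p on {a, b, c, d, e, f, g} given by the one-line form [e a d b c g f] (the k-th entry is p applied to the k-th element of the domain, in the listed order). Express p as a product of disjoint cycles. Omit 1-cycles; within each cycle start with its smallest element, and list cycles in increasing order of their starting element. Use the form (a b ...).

Iterating p from a gives a → e → c → d → b → a; that is the 5-cycle (a e c d b).
Continuing from each remaining unvisited element yields (a e c d b)(f g).

(a e c d b)(f g)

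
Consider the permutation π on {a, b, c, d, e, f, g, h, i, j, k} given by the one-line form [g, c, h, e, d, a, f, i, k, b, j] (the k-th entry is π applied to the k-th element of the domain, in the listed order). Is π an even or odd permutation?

even

In disjoint-cycle form the cycle lengths are 6, 3, 2.
A cycle of length ℓ contributes ℓ−1 transpositions, so π is a product of 5 + 2 + 1 = 8 transpositions — even.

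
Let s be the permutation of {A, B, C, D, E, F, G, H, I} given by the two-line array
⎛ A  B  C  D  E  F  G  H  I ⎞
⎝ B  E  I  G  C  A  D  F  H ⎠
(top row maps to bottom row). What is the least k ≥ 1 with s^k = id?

The disjoint-cycle form of s has cycle lengths 7, 2.
Since disjoint cycles commute, ord(s) = lcm(7, 2) = 14.

14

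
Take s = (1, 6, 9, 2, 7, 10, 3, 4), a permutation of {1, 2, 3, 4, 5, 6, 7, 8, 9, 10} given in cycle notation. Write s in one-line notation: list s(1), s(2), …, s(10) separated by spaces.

Image by image: 1↦6, 2↦7, 3↦4, 4↦1, 5↦5, 6↦9, 7↦10, 8↦8, 9↦2, 10↦3.
Listing these in domain order gives 6 7 4 1 5 9 10 8 2 3.

6 7 4 1 5 9 10 8 2 3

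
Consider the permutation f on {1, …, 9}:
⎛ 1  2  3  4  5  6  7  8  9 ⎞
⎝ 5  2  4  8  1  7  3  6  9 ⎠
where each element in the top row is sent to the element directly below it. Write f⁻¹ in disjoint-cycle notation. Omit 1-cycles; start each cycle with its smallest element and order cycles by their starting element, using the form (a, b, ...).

(1, 5)(3, 7, 6, 8, 4)

First write f in disjoint cycles: (1, 5)(3, 4, 8, 6, 7).
Reversing each cycle (and rotating so the smallest element leads) gives f⁻¹ = (1, 5)(3, 7, 6, 8, 4).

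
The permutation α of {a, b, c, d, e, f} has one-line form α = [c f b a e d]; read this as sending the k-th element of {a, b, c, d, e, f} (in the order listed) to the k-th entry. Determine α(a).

c

a is element number 1 of the domain, and entry number 1 of the one-line form is c, so α(a) = c.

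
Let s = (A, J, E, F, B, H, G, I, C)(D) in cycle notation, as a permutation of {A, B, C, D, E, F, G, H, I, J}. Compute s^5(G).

G lies in the 9-cycle (A, J, E, F, B, H, G, I, C).
Advancing 5 steps from G: G → I → C → A → J → E.

E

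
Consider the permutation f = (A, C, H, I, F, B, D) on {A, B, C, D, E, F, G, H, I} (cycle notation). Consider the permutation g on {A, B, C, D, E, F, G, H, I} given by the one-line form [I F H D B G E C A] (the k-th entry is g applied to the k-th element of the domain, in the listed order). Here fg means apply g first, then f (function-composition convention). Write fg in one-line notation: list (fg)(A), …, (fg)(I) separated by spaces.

Chase each element through g then f: A → I → F; B → F → B; C → H → I; D → D → A; E → B → D; F → G → G; G → E → E; H → C → H; I → A → C.
Collecting the images, fg = [F B I A D G E H C].

F B I A D G E H C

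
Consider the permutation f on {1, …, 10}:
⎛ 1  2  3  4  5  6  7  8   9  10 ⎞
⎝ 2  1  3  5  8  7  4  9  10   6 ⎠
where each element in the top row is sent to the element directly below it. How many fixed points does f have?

The fixed points (elements with f(x) = x) are {3}, so there is 1.

1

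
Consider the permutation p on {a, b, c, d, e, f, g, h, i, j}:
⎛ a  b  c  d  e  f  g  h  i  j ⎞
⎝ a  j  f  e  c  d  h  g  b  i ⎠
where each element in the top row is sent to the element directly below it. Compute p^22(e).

f

Tracing e → c → … returns to e after 4 steps, so e lies in a 4-cycle (c, f, d, e).
Powers repeat with period 4 on this cycle, and 22 mod 4 = 2, so p^22(e) = p^2(e).
Advancing 2 steps from e: e → c → f.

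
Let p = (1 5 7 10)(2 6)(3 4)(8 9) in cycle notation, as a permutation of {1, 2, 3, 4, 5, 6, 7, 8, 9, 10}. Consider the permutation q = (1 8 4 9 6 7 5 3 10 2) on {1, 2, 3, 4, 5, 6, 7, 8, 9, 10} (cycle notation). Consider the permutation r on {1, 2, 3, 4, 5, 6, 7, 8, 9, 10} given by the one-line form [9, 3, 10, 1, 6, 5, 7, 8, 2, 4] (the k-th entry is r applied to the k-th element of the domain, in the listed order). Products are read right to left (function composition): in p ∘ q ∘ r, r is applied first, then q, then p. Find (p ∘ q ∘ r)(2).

1

Apply the permutations in order: r(2) = 3, then q(3) = 10, then p(10) = 1. So (p ∘ q ∘ r)(2) = 1.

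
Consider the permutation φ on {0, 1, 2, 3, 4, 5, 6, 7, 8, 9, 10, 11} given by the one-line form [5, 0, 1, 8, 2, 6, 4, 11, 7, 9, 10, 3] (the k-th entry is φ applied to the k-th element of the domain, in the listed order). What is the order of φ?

12

Decomposing into disjoint cycles gives cycle lengths 6, 4, 1, 1.
Since disjoint cycles commute, ord(φ) = lcm(6, 4) = 12.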